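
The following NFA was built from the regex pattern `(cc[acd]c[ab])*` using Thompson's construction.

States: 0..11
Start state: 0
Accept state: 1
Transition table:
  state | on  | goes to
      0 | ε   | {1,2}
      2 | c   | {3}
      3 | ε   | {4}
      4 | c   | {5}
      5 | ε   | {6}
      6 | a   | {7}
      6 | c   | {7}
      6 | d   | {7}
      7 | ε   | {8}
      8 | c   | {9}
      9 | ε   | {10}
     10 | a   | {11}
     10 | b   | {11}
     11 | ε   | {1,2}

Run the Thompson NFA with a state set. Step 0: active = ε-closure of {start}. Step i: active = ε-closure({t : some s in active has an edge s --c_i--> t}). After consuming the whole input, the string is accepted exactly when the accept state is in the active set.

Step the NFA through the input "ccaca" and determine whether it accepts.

Answer: ACCEPT

Trace:
start: ε-closure({0}) = {0,1,2}
'c' @ 1: {3,4}
'c' @ 2: {5,6}
'a' @ 3: {7,8}
'c' @ 4: {9,10}
'a' @ 5: {1,2,11}  [accepting]
final: {1,2,11}; accept 1 in set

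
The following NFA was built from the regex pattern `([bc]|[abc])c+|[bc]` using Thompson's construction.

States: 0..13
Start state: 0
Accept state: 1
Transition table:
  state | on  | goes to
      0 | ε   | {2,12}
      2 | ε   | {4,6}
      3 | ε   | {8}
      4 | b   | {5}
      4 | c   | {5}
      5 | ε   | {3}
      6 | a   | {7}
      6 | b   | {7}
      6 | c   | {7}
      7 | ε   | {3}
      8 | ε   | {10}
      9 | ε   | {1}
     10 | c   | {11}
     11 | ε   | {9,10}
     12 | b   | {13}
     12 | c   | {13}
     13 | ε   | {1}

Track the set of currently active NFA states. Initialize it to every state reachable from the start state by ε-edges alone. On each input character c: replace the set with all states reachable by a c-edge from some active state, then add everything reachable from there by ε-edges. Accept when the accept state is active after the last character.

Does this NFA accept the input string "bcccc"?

start: ε-closure({0}) = {0,2,4,6,12}
'b' @ 1: {1,3,5,7,8,10,13}  ✓accept
'c' @ 2: {1,9,10,11}  ✓accept
'c' @ 3: {1,9,10,11}  ✓accept
'c' @ 4: {1,9,10,11}  ✓accept
'c' @ 5: {1,9,10,11}  ✓accept
final: {1,9,10,11}; accept 1 in set

Answer: ACCEPT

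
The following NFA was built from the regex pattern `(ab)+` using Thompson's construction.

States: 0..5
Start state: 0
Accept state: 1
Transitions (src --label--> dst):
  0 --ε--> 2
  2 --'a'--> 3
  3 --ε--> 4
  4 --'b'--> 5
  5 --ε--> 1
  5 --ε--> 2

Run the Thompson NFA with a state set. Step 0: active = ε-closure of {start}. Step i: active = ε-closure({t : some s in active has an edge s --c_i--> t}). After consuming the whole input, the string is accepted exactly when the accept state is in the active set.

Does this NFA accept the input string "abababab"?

S₀ = ε-closure({0}) = {0,2}
'a' @ 1: {3,4}
'b' @ 2: {1,2,5}  (accept∈set)
'a' @ 3: {3,4}
'b' @ 4: {1,2,5}  (accept∈set)
'a' @ 5: {3,4}
'b' @ 6: {1,2,5}  (accept∈set)
'a' @ 7: {3,4}
'b' @ 8: {1,2,5}  (accept∈set)
after full input: {1,2,5}  (accept=1 in)

Answer: ACCEPT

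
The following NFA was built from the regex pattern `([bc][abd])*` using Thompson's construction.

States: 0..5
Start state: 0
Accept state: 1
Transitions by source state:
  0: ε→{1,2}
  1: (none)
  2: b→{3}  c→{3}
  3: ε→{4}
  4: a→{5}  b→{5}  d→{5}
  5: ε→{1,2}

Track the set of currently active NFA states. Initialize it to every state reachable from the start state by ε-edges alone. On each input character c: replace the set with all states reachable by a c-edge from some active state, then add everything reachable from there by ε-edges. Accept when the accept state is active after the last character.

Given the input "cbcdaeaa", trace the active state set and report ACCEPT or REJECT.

S₀ = ε-closure({0}) = {0,1,2}
'c' @ 1: {3,4}
'b' @ 2: {1,2,5}  (accept∈set)
'c' @ 3: {3,4}
'd' @ 4: {1,2,5}  (accept∈set)
'a' @ 5: {}  — dead — no transitions
rest 'eaa' ignored (set empty)
final: {}; accept 1 not in set

Answer: REJECT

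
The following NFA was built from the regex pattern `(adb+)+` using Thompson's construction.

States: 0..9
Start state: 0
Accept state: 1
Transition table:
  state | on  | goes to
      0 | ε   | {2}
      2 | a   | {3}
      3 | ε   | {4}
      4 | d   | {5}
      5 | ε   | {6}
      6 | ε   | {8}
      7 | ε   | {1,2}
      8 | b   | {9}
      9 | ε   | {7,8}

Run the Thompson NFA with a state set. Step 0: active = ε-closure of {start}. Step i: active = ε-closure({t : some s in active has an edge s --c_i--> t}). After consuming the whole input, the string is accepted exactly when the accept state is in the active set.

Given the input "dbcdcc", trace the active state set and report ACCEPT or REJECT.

Answer: REJECT

Trace:
start: ε-closure({0}) = {0,2}
'd' @ 1: {}  — no active states
rest 'bcdcc' ignored (set empty)
final: {}; accept 1 not in set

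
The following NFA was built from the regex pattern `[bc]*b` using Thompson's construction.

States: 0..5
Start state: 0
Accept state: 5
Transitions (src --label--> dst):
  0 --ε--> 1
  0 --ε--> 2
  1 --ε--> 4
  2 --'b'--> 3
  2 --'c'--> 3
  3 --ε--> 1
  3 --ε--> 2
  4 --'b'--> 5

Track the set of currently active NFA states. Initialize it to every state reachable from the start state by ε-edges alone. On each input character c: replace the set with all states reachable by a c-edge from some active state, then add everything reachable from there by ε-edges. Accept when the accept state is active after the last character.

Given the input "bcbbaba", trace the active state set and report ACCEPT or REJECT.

Answer: REJECT

Steps:
start: ε-closure({0}) = {0,1,2,4}
'b' @ 1: {1,2,3,4,5}  (accept∈set)
'c' @ 2: {1,2,3,4}
'b' @ 3: {1,2,3,4,5}  (accept∈set)
'b' @ 4: {1,2,3,4,5}  (accept∈set)
'a' @ 5: {}  — dead — no transitions
rest 'ba' ignored (set empty)
after full input: {}  (accept=5 not in)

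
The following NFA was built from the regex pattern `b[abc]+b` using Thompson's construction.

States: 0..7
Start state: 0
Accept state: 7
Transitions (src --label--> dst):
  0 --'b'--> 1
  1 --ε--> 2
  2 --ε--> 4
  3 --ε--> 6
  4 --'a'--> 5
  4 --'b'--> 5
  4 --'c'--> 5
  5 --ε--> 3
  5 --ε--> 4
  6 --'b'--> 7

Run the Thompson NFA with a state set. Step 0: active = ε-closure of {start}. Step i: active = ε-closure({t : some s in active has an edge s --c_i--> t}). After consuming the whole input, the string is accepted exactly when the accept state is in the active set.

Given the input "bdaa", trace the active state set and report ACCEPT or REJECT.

Answer: REJECT

Trace:
start: ε-closure({0}) = {0}
'b' @ 1: {1,2,4}
'd' @ 2: {}  — state set empty
rest 'aa' ignored (set empty)
final: {}; accept 7 not in set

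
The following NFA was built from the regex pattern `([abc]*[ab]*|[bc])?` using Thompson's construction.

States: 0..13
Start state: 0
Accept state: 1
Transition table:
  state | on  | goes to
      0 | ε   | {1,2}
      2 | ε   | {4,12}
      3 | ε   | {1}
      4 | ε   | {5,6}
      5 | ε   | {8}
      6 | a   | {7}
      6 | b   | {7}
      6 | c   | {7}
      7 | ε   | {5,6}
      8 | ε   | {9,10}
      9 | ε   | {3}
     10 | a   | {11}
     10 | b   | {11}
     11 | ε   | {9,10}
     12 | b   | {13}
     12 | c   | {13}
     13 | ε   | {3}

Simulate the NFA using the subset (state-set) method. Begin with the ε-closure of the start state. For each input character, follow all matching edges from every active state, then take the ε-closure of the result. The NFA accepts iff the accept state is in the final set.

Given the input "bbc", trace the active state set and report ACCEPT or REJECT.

Answer: ACCEPT

Steps:
S₀ = ε-closure({0}) = {0,1,2,3,4,5,6,8,9,10,12}
'b' @ 1: {1,3,5,6,7,8,9,10,11,13}  ✓accept
'b' @ 2: {1,3,5,6,7,8,9,10,11}  ✓accept
'c' @ 3: {1,3,5,6,7,8,9,10}  ✓accept
after full input: {1,3,5,6,7,8,9,10}  (accept=1 in)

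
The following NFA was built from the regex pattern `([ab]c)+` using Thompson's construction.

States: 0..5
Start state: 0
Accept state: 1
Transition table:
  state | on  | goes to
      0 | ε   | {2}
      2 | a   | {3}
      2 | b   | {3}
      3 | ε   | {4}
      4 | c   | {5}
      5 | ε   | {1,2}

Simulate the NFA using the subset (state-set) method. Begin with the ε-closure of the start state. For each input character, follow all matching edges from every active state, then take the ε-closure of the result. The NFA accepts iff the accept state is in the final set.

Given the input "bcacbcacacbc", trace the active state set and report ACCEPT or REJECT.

S₀ = ε-closure({0}) = {0,2}
'b' @ 1: {3,4}
'c' @ 2: {1,2,5}  (accept∈set)
'a' @ 3: {3,4}
'c' @ 4: {1,2,5}  (accept∈set)
'b' @ 5: {3,4}
'c' @ 6: {1,2,5}  (accept∈set)
'a' @ 7: {3,4}
'c' @ 8: {1,2,5}  (accept∈set)
'a' @ 9: {3,4}
'c' @ 10: {1,2,5}  (accept∈set)
'b' @ 11: {3,4}
'c' @ 12: {1,2,5}  (accept∈set)
final: {1,2,5}; accept 1 in set

Answer: ACCEPT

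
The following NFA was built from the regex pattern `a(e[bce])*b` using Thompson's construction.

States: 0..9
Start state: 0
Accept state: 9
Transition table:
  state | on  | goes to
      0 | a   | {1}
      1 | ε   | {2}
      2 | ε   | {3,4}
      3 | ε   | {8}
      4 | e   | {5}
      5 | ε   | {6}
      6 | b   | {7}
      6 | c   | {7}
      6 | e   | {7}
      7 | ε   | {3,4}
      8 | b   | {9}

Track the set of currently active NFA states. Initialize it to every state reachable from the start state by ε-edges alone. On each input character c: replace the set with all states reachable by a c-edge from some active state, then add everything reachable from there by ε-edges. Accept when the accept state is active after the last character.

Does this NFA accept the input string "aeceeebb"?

Answer: ACCEPT

Trace:
initial (ε-close {0}): {0}
'a' @ 1: {1,2,3,4,8}
'e' @ 2: {5,6}
'c' @ 3: {3,4,7,8}
'e' @ 4: {5,6}
'e' @ 5: {3,4,7,8}
'e' @ 6: {5,6}
'b' @ 7: {3,4,7,8}
'b' @ 8: {9}  [accepting]
final: {9}; accept 9 in set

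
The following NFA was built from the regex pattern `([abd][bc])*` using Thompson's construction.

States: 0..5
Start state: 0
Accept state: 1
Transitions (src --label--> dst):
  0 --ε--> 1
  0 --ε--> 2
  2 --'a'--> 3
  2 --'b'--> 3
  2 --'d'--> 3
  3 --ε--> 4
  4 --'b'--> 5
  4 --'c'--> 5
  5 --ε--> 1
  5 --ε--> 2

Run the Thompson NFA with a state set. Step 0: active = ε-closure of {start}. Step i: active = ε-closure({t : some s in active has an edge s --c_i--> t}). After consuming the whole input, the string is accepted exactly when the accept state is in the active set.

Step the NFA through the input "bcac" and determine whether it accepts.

initial (ε-close {0}): {0,1,2}
'b' @ 1: {3,4}
'c' @ 2: {1,2,5}  [accepting]
'a' @ 3: {3,4}
'c' @ 4: {1,2,5}  [accepting]
end set {1,2,5} — state 1 in

Answer: ACCEPT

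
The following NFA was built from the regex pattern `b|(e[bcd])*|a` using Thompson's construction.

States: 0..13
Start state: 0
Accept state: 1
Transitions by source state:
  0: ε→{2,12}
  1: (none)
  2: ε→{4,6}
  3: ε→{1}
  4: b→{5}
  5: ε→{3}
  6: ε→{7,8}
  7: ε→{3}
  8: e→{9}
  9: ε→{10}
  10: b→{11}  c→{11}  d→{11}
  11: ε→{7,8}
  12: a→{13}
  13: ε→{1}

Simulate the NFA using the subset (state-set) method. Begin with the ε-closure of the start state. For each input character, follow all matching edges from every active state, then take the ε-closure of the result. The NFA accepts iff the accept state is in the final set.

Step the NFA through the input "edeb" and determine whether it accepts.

Answer: ACCEPT

Derivation:
S₀ = ε-closure({0}) = {0,1,2,3,4,6,7,8,12}
'e' @ 1: {9,10}
'd' @ 2: {1,3,7,8,11}  [accepting]
'e' @ 3: {9,10}
'b' @ 4: {1,3,7,8,11}  [accepting]
after full input: {1,3,7,8,11}  (accept=1 in)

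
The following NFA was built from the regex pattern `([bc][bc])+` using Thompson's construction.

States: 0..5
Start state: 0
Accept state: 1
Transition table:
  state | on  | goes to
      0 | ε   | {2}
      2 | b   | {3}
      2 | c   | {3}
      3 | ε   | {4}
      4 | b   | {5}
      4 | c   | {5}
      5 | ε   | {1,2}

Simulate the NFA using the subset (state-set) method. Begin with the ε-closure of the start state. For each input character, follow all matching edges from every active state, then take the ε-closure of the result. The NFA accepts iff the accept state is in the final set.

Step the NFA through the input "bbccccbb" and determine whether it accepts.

Answer: ACCEPT

Steps:
S₀ = ε-closure({0}) = {0,2}
'b' @ 1: {3,4}
'b' @ 2: {1,2,5}  ✓accept
'c' @ 3: {3,4}
'c' @ 4: {1,2,5}  ✓accept
'c' @ 5: {3,4}
'c' @ 6: {1,2,5}  ✓accept
'b' @ 7: {3,4}
'b' @ 8: {1,2,5}  ✓accept
end set {1,2,5} — state 1 in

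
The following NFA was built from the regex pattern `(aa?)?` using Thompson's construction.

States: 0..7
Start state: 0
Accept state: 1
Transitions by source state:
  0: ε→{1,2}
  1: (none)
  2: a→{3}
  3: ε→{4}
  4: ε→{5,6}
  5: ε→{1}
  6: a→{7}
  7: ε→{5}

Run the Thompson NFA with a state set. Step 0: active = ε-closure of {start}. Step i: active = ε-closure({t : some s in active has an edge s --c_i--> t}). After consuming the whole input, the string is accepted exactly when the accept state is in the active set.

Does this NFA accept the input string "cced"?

Answer: REJECT

Steps:
S₀ = ε-closure({0}) = {0,1,2}
'c' @ 1: {}  — state set empty
rest 'ced' ignored (set empty)
final: {}; accept 1 not in set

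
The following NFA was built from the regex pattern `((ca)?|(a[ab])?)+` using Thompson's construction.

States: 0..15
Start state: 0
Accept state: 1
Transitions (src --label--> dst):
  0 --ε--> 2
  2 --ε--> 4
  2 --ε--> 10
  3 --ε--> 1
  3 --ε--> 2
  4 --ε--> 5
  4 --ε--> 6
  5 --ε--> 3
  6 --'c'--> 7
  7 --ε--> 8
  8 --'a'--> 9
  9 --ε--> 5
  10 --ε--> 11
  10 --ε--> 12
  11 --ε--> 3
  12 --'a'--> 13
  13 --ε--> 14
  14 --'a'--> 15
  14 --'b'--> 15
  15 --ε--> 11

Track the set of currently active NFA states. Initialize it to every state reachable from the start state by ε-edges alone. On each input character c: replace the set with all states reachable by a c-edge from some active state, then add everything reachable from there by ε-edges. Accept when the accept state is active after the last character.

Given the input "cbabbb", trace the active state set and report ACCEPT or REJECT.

Answer: REJECT

Derivation:
S₀ = ε-closure({0}) = {0,1,2,3,4,5,6,10,11,12}
'c' @ 1: {7,8}
'b' @ 2: {}  — no active states
rest 'abbb' ignored (set empty)
end set {} — state 1 not in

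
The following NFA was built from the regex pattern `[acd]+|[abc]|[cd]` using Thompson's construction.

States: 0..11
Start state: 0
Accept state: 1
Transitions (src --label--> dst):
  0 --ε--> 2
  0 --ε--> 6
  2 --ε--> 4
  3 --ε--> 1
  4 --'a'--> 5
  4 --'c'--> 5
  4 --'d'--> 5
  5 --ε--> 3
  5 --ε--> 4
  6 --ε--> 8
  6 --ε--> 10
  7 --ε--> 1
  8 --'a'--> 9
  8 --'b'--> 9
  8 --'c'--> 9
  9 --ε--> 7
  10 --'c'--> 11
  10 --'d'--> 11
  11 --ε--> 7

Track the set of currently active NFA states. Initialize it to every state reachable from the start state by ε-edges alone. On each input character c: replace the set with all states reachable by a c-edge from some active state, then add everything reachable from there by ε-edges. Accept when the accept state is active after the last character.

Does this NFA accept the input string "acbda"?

Answer: REJECT

Trace:
initial (ε-close {0}): {0,2,4,6,8,10}
'a' @ 1: {1,3,4,5,7,9}  ✓accept
'c' @ 2: {1,3,4,5}  ✓accept
'b' @ 3: {}  — state set empty
rest 'da' ignored (set empty)
after full input: {}  (accept=1 not in)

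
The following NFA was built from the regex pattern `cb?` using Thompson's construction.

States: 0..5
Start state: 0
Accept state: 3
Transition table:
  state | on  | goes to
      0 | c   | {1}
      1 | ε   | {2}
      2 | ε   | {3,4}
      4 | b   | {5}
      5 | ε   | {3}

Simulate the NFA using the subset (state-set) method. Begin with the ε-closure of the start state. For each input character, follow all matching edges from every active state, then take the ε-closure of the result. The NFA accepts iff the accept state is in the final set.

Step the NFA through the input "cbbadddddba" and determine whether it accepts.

Answer: REJECT

Trace:
S₀ = ε-closure({0}) = {0}
'c' @ 1: {1,2,3,4}  (accept∈set)
'b' @ 2: {3,5}  (accept∈set)
'b' @ 3: {}  — no active states
rest 'adddddba' ignored (set empty)
after full input: {}  (accept=3 not in)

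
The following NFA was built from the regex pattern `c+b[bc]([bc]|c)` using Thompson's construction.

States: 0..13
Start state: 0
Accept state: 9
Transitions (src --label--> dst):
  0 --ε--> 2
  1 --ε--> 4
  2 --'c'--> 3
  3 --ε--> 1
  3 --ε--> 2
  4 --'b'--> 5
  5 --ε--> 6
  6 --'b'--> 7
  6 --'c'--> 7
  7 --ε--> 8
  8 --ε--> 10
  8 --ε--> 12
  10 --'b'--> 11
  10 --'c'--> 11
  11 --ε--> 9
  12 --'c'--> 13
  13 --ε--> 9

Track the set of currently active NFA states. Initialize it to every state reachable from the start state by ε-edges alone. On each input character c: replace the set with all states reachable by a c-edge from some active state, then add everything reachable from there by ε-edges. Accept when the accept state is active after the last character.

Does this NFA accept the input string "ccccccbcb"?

Answer: ACCEPT

Trace:
start: ε-closure({0}) = {0,2}
'c' @ 1: {1,2,3,4}
'c' @ 2: {1,2,3,4}
'c' @ 3: {1,2,3,4}
'c' @ 4: {1,2,3,4}
'c' @ 5: {1,2,3,4}
'c' @ 6: {1,2,3,4}
'b' @ 7: {5,6}
'c' @ 8: {7,8,10,12}
'b' @ 9: {9,11}  [accepting]
after full input: {9,11}  (accept=9 in)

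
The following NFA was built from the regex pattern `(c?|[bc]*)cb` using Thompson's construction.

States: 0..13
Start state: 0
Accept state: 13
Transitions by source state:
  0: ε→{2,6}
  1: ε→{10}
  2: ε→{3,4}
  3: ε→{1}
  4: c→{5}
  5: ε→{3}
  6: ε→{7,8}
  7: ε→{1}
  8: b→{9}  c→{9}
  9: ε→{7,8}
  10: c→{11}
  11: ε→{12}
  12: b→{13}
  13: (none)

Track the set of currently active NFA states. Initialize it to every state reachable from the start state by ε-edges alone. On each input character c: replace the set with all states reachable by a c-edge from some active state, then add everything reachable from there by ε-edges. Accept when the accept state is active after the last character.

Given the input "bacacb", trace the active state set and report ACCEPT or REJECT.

S₀ = ε-closure({0}) = {0,1,2,3,4,6,7,8,10}
'b' @ 1: {1,7,8,9,10}
'a' @ 2: {}  — dead — no transitions
rest 'cacb' ignored (set empty)
after full input: {}  (accept=13 not in)

Answer: REJECT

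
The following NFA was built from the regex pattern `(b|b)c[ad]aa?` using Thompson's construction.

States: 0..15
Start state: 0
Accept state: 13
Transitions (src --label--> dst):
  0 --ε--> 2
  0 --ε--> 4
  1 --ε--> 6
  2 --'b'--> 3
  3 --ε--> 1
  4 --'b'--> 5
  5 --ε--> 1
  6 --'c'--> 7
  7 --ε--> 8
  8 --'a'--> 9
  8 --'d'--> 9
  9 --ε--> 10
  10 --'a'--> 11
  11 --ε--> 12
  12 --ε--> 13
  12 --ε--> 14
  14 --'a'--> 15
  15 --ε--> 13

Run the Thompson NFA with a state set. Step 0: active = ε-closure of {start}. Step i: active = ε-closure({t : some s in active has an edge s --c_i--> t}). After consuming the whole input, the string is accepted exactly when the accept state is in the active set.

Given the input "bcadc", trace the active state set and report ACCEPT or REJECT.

initial (ε-close {0}): {0,2,4}
'b' @ 1: {1,3,5,6}
'c' @ 2: {7,8}
'a' @ 3: {9,10}
'd' @ 4: {}  — no active states
rest 'c' ignored (set empty)
final: {}; accept 13 not in set

Answer: REJECT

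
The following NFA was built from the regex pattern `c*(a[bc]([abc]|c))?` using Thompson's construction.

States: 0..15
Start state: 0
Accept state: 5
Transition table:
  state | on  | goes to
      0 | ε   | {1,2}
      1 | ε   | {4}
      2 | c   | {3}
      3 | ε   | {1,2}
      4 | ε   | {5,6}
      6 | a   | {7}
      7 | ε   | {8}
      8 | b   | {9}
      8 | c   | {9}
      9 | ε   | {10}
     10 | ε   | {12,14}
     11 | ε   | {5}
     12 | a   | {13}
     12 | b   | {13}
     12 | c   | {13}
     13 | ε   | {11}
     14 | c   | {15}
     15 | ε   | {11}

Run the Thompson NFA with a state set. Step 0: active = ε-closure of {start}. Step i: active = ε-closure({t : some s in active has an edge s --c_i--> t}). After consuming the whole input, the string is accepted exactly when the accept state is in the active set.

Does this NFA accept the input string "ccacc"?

start: ε-closure({0}) = {0,1,2,4,5,6}
'c' @ 1: {1,2,3,4,5,6}  ✓accept
'c' @ 2: {1,2,3,4,5,6}  ✓accept
'a' @ 3: {7,8}
'c' @ 4: {9,10,12,14}
'c' @ 5: {5,11,13,15}  ✓accept
after full input: {5,11,13,15}  (accept=5 in)

Answer: ACCEPT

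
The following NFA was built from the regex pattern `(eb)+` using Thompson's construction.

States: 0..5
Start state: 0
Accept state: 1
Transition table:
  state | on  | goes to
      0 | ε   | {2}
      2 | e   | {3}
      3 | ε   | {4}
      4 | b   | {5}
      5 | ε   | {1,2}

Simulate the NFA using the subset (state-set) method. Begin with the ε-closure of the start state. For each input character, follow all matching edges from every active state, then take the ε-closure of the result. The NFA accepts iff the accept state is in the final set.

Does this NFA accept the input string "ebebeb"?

initial (ε-close {0}): {0,2}
'e' @ 1: {3,4}
'b' @ 2: {1,2,5}  (accept∈set)
'e' @ 3: {3,4}
'b' @ 4: {1,2,5}  (accept∈set)
'e' @ 5: {3,4}
'b' @ 6: {1,2,5}  (accept∈set)
after full input: {1,2,5}  (accept=1 in)

Answer: ACCEPT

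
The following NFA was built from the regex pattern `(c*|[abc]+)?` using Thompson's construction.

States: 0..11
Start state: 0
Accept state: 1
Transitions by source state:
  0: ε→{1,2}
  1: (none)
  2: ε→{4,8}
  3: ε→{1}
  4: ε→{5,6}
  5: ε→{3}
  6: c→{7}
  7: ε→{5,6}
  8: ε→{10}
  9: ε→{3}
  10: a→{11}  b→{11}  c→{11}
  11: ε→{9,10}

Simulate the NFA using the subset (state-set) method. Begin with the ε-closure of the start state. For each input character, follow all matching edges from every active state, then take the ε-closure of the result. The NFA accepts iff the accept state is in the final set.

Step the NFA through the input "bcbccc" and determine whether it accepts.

Answer: ACCEPT

Derivation:
S₀ = ε-closure({0}) = {0,1,2,3,4,5,6,8,10}
'b' @ 1: {1,3,9,10,11}  [accepting]
'c' @ 2: {1,3,9,10,11}  [accepting]
'b' @ 3: {1,3,9,10,11}  [accepting]
'c' @ 4: {1,3,9,10,11}  [accepting]
'c' @ 5: {1,3,9,10,11}  [accepting]
'c' @ 6: {1,3,9,10,11}  [accepting]
end set {1,3,9,10,11} — state 1 in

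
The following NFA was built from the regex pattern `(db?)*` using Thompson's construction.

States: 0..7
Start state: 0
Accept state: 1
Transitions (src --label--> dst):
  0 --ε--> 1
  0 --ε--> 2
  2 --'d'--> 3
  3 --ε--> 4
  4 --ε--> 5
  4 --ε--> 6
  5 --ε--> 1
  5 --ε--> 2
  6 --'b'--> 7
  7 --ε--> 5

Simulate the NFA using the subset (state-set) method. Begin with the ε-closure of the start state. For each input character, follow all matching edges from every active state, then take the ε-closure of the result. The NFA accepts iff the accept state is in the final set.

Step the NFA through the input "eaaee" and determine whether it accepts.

initial (ε-close {0}): {0,1,2}
'e' @ 1: {}  — state set empty
rest 'aaee' ignored (set empty)
after full input: {}  (accept=1 not in)

Answer: REJECT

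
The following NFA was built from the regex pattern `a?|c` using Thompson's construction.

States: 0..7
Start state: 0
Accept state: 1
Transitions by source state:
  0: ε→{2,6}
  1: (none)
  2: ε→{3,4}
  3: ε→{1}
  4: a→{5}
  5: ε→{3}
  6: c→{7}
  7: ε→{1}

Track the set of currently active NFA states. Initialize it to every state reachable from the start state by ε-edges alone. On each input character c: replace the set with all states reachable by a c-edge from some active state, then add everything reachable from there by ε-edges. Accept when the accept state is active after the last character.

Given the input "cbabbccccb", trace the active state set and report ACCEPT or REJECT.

start: ε-closure({0}) = {0,1,2,3,4,6}
'c' @ 1: {1,7}  ✓accept
'b' @ 2: {}  — no active states
rest 'abbccccb' ignored (set empty)
final: {}; accept 1 not in set

Answer: REJECT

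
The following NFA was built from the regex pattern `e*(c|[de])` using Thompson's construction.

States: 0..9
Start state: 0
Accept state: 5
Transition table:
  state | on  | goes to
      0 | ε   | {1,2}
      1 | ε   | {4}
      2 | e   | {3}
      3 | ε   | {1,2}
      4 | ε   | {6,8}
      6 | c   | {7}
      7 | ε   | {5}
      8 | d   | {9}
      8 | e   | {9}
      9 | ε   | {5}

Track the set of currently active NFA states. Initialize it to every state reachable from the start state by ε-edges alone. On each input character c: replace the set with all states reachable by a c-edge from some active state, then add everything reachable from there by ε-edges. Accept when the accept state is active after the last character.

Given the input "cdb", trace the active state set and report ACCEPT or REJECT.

S₀ = ε-closure({0}) = {0,1,2,4,6,8}
'c' @ 1: {5,7}  (accept∈set)
'd' @ 2: {}  — no active states
rest 'b' ignored (set empty)
end set {} — state 5 not in

Answer: REJECT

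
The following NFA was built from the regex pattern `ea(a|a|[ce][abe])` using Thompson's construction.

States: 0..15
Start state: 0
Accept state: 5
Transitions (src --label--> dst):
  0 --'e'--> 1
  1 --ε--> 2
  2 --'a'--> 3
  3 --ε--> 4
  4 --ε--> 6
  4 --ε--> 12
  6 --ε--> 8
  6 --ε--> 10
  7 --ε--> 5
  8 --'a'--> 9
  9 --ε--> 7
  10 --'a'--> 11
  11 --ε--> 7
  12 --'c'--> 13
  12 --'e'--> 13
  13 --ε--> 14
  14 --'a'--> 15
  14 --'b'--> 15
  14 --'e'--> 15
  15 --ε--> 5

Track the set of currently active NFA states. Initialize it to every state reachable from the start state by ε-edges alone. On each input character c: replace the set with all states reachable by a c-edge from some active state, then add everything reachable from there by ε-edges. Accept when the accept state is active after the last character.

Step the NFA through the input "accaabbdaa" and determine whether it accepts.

initial (ε-close {0}): {0}
'a' @ 1: {}  — dead — no transitions
rest 'ccaabbdaa' ignored (set empty)
end set {} — state 5 not in

Answer: REJECT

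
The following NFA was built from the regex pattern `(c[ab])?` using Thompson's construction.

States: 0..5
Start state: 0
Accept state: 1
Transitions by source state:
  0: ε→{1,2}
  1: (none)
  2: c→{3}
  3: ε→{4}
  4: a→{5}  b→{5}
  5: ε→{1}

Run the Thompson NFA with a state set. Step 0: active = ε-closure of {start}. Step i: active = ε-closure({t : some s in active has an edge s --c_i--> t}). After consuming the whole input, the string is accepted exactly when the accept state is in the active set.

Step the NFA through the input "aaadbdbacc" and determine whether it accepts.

start: ε-closure({0}) = {0,1,2}
'a' @ 1: {}  — no active states
rest 'aadbdbacc' ignored (set empty)
final: {}; accept 1 not in set

Answer: REJECT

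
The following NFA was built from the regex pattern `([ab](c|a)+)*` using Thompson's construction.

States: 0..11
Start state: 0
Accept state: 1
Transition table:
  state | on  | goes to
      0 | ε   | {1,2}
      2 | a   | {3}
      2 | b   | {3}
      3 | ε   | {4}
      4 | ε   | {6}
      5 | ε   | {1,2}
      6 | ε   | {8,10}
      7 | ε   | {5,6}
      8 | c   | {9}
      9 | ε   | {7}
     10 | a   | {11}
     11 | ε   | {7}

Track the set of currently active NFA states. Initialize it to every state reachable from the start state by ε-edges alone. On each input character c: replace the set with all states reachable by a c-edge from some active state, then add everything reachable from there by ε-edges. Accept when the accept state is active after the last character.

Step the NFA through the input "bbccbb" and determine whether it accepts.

S₀ = ε-closure({0}) = {0,1,2}
'b' @ 1: {3,4,6,8,10}
'b' @ 2: {}  — dead — no transitions
rest 'ccbb' ignored (set empty)
after full input: {}  (accept=1 not in)

Answer: REJECT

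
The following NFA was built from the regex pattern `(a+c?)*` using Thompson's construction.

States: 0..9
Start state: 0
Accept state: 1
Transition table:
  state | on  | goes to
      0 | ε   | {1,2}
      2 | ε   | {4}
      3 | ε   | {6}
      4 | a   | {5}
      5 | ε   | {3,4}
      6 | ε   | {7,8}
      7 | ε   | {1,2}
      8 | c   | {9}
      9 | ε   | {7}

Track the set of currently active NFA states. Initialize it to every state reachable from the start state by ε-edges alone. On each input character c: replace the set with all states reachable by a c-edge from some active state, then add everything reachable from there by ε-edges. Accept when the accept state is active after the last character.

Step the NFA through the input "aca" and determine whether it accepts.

start: ε-closure({0}) = {0,1,2,4}
'a' @ 1: {1,2,3,4,5,6,7,8}  ✓accept
'c' @ 2: {1,2,4,7,9}  ✓accept
'a' @ 3: {1,2,3,4,5,6,7,8}  ✓accept
final: {1,2,3,4,5,6,7,8}; accept 1 in set

Answer: ACCEPT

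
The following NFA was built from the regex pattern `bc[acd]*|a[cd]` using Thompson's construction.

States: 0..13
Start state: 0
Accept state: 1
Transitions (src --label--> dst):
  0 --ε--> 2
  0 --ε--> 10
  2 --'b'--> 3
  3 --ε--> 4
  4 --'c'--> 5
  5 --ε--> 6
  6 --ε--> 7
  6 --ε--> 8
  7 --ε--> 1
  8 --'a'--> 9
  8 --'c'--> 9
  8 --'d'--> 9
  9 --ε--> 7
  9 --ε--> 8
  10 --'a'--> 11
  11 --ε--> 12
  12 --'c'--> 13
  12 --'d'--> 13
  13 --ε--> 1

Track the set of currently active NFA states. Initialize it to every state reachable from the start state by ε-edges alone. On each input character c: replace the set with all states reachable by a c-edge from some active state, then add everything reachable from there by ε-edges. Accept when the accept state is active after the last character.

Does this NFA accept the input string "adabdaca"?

Answer: REJECT

Steps:
initial (ε-close {0}): {0,2,10}
'a' @ 1: {11,12}
'd' @ 2: {1,13}  [accepting]
'a' @ 3: {}  — dead — no transitions
rest 'bdaca' ignored (set empty)
final: {}; accept 1 not in set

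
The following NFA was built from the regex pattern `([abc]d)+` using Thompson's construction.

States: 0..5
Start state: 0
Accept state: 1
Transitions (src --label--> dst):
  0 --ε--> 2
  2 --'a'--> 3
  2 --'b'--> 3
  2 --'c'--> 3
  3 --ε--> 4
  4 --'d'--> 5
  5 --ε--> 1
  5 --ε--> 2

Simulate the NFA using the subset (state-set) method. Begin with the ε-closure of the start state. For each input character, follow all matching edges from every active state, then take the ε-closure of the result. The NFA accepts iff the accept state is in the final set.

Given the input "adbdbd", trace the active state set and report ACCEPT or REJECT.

Answer: ACCEPT

Derivation:
initial (ε-close {0}): {0,2}
'a' @ 1: {3,4}
'd' @ 2: {1,2,5}  [accepting]
'b' @ 3: {3,4}
'd' @ 4: {1,2,5}  [accepting]
'b' @ 5: {3,4}
'd' @ 6: {1,2,5}  [accepting]
end set {1,2,5} — state 1 in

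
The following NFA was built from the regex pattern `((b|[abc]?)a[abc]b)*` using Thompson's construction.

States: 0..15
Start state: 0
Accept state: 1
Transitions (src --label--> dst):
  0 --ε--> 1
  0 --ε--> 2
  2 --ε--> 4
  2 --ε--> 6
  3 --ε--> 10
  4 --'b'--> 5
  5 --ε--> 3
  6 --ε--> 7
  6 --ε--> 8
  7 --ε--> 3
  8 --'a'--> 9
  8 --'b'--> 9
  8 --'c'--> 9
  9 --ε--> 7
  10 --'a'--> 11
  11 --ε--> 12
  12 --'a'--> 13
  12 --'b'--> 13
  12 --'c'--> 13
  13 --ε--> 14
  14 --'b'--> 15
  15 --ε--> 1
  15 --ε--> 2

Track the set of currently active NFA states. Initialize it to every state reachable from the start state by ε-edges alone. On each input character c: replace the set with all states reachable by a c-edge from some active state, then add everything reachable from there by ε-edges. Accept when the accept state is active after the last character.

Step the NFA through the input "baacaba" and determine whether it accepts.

start: ε-closure({0}) = {0,1,2,3,4,6,7,8,10}
'b' @ 1: {3,5,7,9,10}
'a' @ 2: {11,12}
'a' @ 3: {13,14}
'c' @ 4: {}  — no active states
rest 'aba' ignored (set empty)
after full input: {}  (accept=1 not in)

Answer: REJECT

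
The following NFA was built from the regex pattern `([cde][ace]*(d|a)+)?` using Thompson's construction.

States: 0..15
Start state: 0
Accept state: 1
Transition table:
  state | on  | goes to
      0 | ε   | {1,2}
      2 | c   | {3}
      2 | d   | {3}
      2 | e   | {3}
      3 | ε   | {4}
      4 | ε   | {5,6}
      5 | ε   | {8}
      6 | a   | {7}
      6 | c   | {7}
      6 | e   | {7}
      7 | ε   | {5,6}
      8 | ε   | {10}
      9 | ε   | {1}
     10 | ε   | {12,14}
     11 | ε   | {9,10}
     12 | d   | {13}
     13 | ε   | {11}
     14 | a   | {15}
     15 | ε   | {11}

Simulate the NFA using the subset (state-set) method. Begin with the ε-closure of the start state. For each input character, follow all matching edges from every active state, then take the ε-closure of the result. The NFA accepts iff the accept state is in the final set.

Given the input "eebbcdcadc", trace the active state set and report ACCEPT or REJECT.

Answer: REJECT

Trace:
start: ε-closure({0}) = {0,1,2}
'e' @ 1: {3,4,5,6,8,10,12,14}
'e' @ 2: {5,6,7,8,10,12,14}
'b' @ 3: {}  — dead — no transitions
rest 'bcdcadc' ignored (set empty)
final: {}; accept 1 not in set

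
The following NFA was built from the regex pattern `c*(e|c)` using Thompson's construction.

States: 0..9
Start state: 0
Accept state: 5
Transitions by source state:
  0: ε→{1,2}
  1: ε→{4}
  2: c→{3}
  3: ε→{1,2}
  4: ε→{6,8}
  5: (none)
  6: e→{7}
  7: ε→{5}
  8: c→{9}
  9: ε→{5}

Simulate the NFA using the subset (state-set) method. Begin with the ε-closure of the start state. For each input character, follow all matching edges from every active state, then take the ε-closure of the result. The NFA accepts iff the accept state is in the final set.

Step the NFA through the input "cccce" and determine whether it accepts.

Answer: ACCEPT

Steps:
initial (ε-close {0}): {0,1,2,4,6,8}
'c' @ 1: {1,2,3,4,5,6,8,9}  ✓accept
'c' @ 2: {1,2,3,4,5,6,8,9}  ✓accept
'c' @ 3: {1,2,3,4,5,6,8,9}  ✓accept
'c' @ 4: {1,2,3,4,5,6,8,9}  ✓accept
'e' @ 5: {5,7}  ✓accept
after full input: {5,7}  (accept=5 in)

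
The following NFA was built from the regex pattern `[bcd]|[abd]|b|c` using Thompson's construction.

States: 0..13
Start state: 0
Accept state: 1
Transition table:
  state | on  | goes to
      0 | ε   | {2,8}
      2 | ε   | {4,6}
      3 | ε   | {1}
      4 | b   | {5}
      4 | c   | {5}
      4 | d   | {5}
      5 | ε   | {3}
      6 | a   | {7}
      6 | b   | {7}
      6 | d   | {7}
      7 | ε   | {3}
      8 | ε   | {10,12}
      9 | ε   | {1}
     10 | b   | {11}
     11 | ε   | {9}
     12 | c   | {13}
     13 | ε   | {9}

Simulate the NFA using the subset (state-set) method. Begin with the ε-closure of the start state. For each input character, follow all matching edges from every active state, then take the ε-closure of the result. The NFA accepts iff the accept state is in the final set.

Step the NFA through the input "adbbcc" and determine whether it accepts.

S₀ = ε-closure({0}) = {0,2,4,6,8,10,12}
'a' @ 1: {1,3,7}  [accepting]
'd' @ 2: {}  — dead — no transitions
rest 'bbcc' ignored (set empty)
end set {} — state 1 not in

Answer: REJECT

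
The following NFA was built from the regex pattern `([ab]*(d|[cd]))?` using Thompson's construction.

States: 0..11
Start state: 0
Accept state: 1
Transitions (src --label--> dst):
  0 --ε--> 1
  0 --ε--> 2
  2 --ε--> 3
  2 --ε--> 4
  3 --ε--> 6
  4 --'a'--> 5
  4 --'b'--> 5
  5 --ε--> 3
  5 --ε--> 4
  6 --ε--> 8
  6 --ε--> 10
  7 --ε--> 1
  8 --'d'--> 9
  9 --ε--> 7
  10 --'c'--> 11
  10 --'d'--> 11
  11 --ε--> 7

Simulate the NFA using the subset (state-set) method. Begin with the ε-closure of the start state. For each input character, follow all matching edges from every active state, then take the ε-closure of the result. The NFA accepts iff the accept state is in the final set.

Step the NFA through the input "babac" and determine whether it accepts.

Answer: ACCEPT

Steps:
S₀ = ε-closure({0}) = {0,1,2,3,4,6,8,10}
'b' @ 1: {3,4,5,6,8,10}
'a' @ 2: {3,4,5,6,8,10}
'b' @ 3: {3,4,5,6,8,10}
'a' @ 4: {3,4,5,6,8,10}
'c' @ 5: {1,7,11}  ✓accept
after full input: {1,7,11}  (accept=1 in)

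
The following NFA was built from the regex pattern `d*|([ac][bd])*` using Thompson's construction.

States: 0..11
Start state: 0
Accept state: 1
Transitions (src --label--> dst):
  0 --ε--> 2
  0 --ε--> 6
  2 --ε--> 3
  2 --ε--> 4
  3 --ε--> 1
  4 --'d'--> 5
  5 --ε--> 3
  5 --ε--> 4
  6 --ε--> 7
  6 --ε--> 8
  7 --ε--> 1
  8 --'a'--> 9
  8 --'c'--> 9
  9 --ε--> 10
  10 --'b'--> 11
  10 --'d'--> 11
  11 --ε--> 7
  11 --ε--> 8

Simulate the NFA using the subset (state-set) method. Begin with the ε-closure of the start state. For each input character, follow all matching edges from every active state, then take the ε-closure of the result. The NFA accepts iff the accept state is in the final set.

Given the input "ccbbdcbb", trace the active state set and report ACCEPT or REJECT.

Answer: REJECT

Steps:
initial (ε-close {0}): {0,1,2,3,4,6,7,8}
'c' @ 1: {9,10}
'c' @ 2: {}  — no active states
rest 'bbdcbb' ignored (set empty)
final: {}; accept 1 not in set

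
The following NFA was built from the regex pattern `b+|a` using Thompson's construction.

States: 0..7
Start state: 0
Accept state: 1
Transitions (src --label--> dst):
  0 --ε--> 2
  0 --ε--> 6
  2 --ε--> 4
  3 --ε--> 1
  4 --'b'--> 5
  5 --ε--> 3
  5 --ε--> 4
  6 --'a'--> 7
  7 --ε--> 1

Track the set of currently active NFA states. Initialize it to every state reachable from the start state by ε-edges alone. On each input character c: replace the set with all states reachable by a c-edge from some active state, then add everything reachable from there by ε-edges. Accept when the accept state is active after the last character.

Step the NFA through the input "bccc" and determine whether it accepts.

start: ε-closure({0}) = {0,2,4,6}
'b' @ 1: {1,3,4,5}  ✓accept
'c' @ 2: {}  — dead — no transitions
rest 'cc' ignored (set empty)
after full input: {}  (accept=1 not in)

Answer: REJECT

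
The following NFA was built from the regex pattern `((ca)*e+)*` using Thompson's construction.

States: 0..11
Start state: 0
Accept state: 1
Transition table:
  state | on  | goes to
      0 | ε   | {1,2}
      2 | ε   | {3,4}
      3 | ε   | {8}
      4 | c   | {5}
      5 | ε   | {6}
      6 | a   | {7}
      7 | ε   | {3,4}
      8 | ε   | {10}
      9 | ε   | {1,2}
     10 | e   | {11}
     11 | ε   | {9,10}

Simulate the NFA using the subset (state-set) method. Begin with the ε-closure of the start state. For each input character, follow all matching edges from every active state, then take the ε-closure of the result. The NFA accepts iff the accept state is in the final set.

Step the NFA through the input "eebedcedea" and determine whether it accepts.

start: ε-closure({0}) = {0,1,2,3,4,8,10}
'e' @ 1: {1,2,3,4,8,9,10,11}  ✓accept
'e' @ 2: {1,2,3,4,8,9,10,11}  ✓accept
'b' @ 3: {}  — dead — no transitions
rest 'edcedea' ignored (set empty)
final: {}; accept 1 not in set

Answer: REJECT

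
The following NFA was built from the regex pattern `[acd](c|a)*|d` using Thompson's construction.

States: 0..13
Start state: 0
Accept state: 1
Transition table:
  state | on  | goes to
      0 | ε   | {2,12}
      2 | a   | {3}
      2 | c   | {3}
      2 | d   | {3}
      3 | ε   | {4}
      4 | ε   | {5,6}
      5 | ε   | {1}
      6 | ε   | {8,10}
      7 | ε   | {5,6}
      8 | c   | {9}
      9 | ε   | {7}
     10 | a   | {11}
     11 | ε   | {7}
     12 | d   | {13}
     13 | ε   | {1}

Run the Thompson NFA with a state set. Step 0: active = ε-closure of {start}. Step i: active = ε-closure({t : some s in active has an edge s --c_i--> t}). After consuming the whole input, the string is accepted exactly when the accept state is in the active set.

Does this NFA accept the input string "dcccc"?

initial (ε-close {0}): {0,2,12}
'd' @ 1: {1,3,4,5,6,8,10,13}  (accept∈set)
'c' @ 2: {1,5,6,7,8,9,10}  (accept∈set)
'c' @ 3: {1,5,6,7,8,9,10}  (accept∈set)
'c' @ 4: {1,5,6,7,8,9,10}  (accept∈set)
'c' @ 5: {1,5,6,7,8,9,10}  (accept∈set)
after full input: {1,5,6,7,8,9,10}  (accept=1 in)

Answer: ACCEPT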